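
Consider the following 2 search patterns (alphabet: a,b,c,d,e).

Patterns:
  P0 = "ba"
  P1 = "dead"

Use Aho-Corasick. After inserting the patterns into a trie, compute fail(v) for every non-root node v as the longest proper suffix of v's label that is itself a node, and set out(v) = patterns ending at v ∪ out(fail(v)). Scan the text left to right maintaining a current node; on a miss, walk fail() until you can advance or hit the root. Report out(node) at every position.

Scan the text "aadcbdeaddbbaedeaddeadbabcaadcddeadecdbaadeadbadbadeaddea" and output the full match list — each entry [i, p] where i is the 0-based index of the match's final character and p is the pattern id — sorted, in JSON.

Build:
Trie nodes:
  0='ε' goto b→1 d→3
  1='b' goto a→2
  2='ba' goto ·  [P0 ends]
  3='d' goto e→4
  4='de' goto a→5
  5='dea' goto d→6
  6='dead' goto ·  [P1 ends]

BFS fail/out derivation:
  fail(1) 'b': from fail(0)=0 chase 'b': 0 ⇒ 0;  out=∅∪out(0)=∅
  fail(3) 'd': from fail(0)=0 chase 'd': 0 ⇒ 0;  out=∅∪out(0)=∅
  fail(2) 'ba': from fail(1)=0 chase 'a': 0 ⇒ 0;  out={0}∪out(0)={0}
  fail(4) 'de': from fail(3)=0 chase 'e': 0 ⇒ 0;  out=∅∪out(0)=∅
  fail(5) 'dea': from fail(4)=0 chase 'a': 0 ⇒ 0;  out=∅∪out(0)=∅
  fail(6) 'dead': from fail(5)=0 chase 'd': 0 ⇒ 3;  out={1}∪out(3)={1}

Scan:
pos 0 'a': at 0
pos 1 'a': at 0
pos 2 'd': at 3
pos 3 'c': at 0 (via fail)
pos 4 'b': at 1
pos 5 'd': at 3 (via fail)
pos 6 'e': at 4
pos 7 'a': at 5
pos 8 'd': at 6  emit P1@[5:8]
pos 9 'd': at 3 (via fail)
pos 10 'b': at 1 (via fail)
pos 11 'b': at 1 (via fail)
pos 12 'a': at 2  emit P0@[11:12]
pos 13 'e': at 0 (via fail)
pos 14 'd': at 3
pos 15 'e': at 4
pos 16 'a': at 5
pos 17 'd': at 6  emit P1@[14:17]
pos 18 'd': at 3 (via fail)
pos 19 'e': at 4
pos 20 'a': at 5
pos 21 'd': at 6  emit P1@[18:21]
pos 22 'b': at 1 (via fail)
pos 23 'a': at 2  emit P0@[22:23]
pos 24 'b': at 1 (via fail)
pos 25 'c': at 0 (via fail)
pos 26 'a': at 0
pos 27 'a': at 0
pos 28 'd': at 3
pos 29 'c': at 0 (via fail)
pos 30 'd': at 3
pos 31 'd': at 3 (via fail)
pos 32 'e': at 4
pos 33 'a': at 5
pos 34 'd': at 6  emit P1@[31:34]
pos 35 'e': at 4 (via fail)
pos 36 'c': at 0 (via fail)
pos 37 'd': at 3
pos 38 'b': at 1 (via fail)
pos 39 'a': at 2  emit P0@[38:39]
pos 40 'a': at 0 (via fail)
pos 41 'd': at 3
pos 42 'e': at 4
pos 43 'a': at 5
pos 44 'd': at 6  emit P1@[41:44]
pos 45 'b': at 1 (via fail)
pos 46 'a': at 2  emit P0@[45:46]
pos 47 'd': at 3 (via fail)
pos 48 'b': at 1 (via fail)
pos 49 'a': at 2  emit P0@[48:49]
pos 50 'd': at 3 (via fail)
pos 51 'e': at 4
pos 52 'a': at 5
pos 53 'd': at 6  emit P1@[50:53]
pos 54 'd': at 3 (via fail)
pos 55 'e': at 4
pos 56 'a': at 5

All matches (sorted): [[8,1],[12,0],[17,1],[21,1],[23,0],[34,1],[39,0],[44,1],[46,0],[49,0],[53,1]]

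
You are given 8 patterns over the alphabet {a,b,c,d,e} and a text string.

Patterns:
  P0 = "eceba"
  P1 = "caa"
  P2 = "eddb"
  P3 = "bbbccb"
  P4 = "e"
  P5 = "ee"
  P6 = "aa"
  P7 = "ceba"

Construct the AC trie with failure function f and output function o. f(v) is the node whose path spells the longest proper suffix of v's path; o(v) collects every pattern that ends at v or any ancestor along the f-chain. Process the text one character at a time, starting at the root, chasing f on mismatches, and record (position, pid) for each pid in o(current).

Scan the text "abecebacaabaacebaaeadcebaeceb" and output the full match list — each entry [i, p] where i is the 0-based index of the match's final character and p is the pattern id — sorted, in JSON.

Construct AC machine:
Trie nodes:
  0='ε' goto a→19 b→12 c→6 e→1
  1='e' goto c→2 d→9 e→18  ←P4
  2='ec' goto e→3
  3='ece' goto b→4
  4='eceb' goto a→5
  5='eceba' goto ·  ←P0
  6='c' goto a→7 e→21
  7='ca' goto a→8
  8='caa' goto ·  ←P1
  9='ed' goto d→10
  10='edd' goto b→11
  11='eddb' goto ·  ←P2
  12='b' goto b→13
  13='bb' goto b→14
  14='bbb' goto c→15
  15='bbbc' goto c→16
  16='bbbcc' goto b→17
  17='bbbccb' goto ·  ←P3
  18='ee' goto ·  ←P5
  19='a' goto a→20
  20='aa' goto ·  ←P6
  21='ce' goto b→22
  22='ceb' goto a→23
  23='ceba' goto ·  ←P7

BFS fail/out derivation:
  fail(1) 'e': from fail(0)=0 chase 'e': 0 ⇒ 0;  out={4}∪out(0)={4}
  fail(6) 'c': from fail(0)=0 chase 'c': 0 ⇒ 0;  out=∅∪out(0)=∅
  fail(12) 'b': from fail(0)=0 chase 'b': 0 ⇒ 0;  out=∅∪out(0)=∅
  fail(19) 'a': from fail(0)=0 chase 'a': 0 ⇒ 0;  out=∅∪out(0)=∅
  fail(2) 'ec': from fail(1)=0 chase 'c': 0 ⇒ 6;  out=∅∪out(6)=∅
  fail(7) 'ca': from fail(6)=0 chase 'a': 0 ⇒ 19;  out=∅∪out(19)=∅
  fail(9) 'ed': from fail(1)=0 chase 'd': 0 ⇒ 0;  out=∅∪out(0)=∅
  fail(13) 'bb': from fail(12)=0 chase 'b': 0 ⇒ 12;  out=∅∪out(12)=∅
  fail(18) 'ee': from fail(1)=0 chase 'e': 0 ⇒ 1;  out={5}∪out(1)={4,5}
  fail(20) 'aa': from fail(19)=0 chase 'a': 0 ⇒ 19;  out={6}∪out(19)={6}
  fail(21) 'ce': from fail(6)=0 chase 'e': 0 ⇒ 1;  out=∅∪out(1)={4}
  fail(3) 'ece': from fail(2)=6 chase 'e': 6 ⇒ 21;  out=∅∪out(21)={4}
  fail(8) 'caa': from fail(7)=19 chase 'a': 19 ⇒ 20;  out={1}∪out(20)={1,6}
  fail(10) 'edd': from fail(9)=0 chase 'd': 0 ⇒ 0;  out=∅∪out(0)=∅
  fail(14) 'bbb': from fail(13)=12 chase 'b': 12 ⇒ 13;  out=∅∪out(13)=∅
  fail(22) 'ceb': from fail(21)=1 chase 'b': 1→0 ⇒ 12;  out=∅∪out(12)=∅
  fail(4) 'eceb': from fail(3)=21 chase 'b': 21 ⇒ 22;  out=∅∪out(22)=∅
  fail(11) 'eddb': from fail(10)=0 chase 'b': 0 ⇒ 12;  out={2}∪out(12)={2}
  fail(15) 'bbbc': from fail(14)=13 chase 'c': 13→12→0 ⇒ 6;  out=∅∪out(6)=∅
  fail(23) 'ceba': from fail(22)=12 chase 'a': 12→0 ⇒ 19;  out={7}∪out(19)={7}
  fail(5) 'eceba': from fail(4)=22 chase 'a': 22 ⇒ 23;  out={0}∪out(23)={0,7}
  fail(16) 'bbbcc': from fail(15)=6 chase 'c': 6→0 ⇒ 6;  out=∅∪out(6)=∅
  fail(17) 'bbbccb': from fail(16)=6 chase 'b': 6→0 ⇒ 12;  out={3}∪out(12)={3}

Text stream:
i=0 'a': node 0→19
i=1 'b': node 19→12 ·f
i=2 'e': node 12→1 ·f  ** P4@[2:2]
i=3 'c': node 1→2
i=4 'e': node 2→3  ** P4@[4:4]
i=5 'b': node 3→4
i=6 'a': node 4→5  ** P0@[2:6],P7@[3:6]
i=7 'c': node 5→6 ·f
i=8 'a': node 6→7
i=9 'a': node 7→8  ** P1@[7:9],P6@[8:9]
i=10 'b': node 8→12 ·f
i=11 'a': node 12→19 ·f
i=12 'a': node 19→20  ** P6@[11:12]
i=13 'c': node 20→6 ·f
i=14 'e': node 6→21  ** P4@[14:14]
i=15 'b': node 21→22
i=16 'a': node 22→23  ** P7@[13:16]
i=17 'a': node 23→20 ·f  ** P6@[16:17]
i=18 'e': node 20→1 ·f  ** P4@[18:18]
i=19 'a': node 1→19 ·f
i=20 'd': node 19→0 ·f
i=21 'c': node 0→6
i=22 'e': node 6→21  ** P4@[22:22]
i=23 'b': node 21→22
i=24 'a': node 22→23  ** P7@[21:24]
i=25 'e': node 23→1 ·f  ** P4@[25:25]
i=26 'c': node 1→2
i=27 'e': node 2→3  ** P4@[27:27]
i=28 'b': node 3→4

Matches: [[2,4],[4,4],[6,0],[6,7],[9,1],[9,6],[12,6],[14,4],[16,7],[17,6],[18,4],[22,4],[24,7],[25,4],[27,4]]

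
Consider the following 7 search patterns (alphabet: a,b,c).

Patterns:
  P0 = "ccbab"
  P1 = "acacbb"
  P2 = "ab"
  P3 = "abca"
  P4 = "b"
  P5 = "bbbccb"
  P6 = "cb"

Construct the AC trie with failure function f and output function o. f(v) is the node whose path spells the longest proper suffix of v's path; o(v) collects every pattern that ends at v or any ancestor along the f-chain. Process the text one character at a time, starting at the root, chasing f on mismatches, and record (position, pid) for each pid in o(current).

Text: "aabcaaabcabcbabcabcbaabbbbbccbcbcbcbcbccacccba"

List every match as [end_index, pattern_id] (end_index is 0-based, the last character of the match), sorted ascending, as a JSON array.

Construct AC machine:
Trie nodes:
  0='ε' goto a→6 b→15 c→1
  1='c' goto b→21 c→2
  2='cc' goto b→3
  3='ccb' goto a→4
  4='ccba' goto b→5
  5='ccbab' goto ·  [P0 ends]
  6='a' goto b→12 c→7
  7='ac' goto a→8
  8='aca' goto c→9
  9='acac' goto b→10
  10='acacb' goto b→11
  11='acacbb' goto ·  [P1 ends]
  12='ab' goto c→13  [P2 ends]
  13='abc' goto a→14
  14='abca' goto ·  [P3 ends]
  15='b' goto b→16  [P4 ends]
  16='bb' goto b→17
  17='bbb' goto c→18
  18='bbbc' goto c→19
  19='bbbcc' goto b→20
  20='bbbccb' goto ·  [P5 ends]
  21='cb' goto ·  [P6 ends]

Failure links (BFS by depth):
  fail(1) 'c': from fail(0)=0 chase 'c': 0 ⇒ 0;  out=∅∪out(0)=∅
  fail(6) 'a': from fail(0)=0 chase 'a': 0 ⇒ 0;  out=∅∪out(0)=∅
  fail(15) 'b': from fail(0)=0 chase 'b': 0 ⇒ 0;  out={4}∪out(0)={4}
  fail(2) 'cc': from fail(1)=0 chase 'c': 0 ⇒ 1;  out=∅∪out(1)=∅
  fail(7) 'ac': from fail(6)=0 chase 'c': 0 ⇒ 1;  out=∅∪out(1)=∅
  fail(12) 'ab': from fail(6)=0 chase 'b': 0 ⇒ 15;  out={2}∪out(15)={2,4}
  fail(16) 'bb': from fail(15)=0 chase 'b': 0 ⇒ 15;  out=∅∪out(15)={4}
  fail(21) 'cb': from fail(1)=0 chase 'b': 0 ⇒ 15;  out={6}∪out(15)={4,6}
  fail(3) 'ccb': from fail(2)=1 chase 'b': 1 ⇒ 21;  out=∅∪out(21)={4,6}
  fail(8) 'aca': from fail(7)=1 chase 'a': 1→0 ⇒ 6;  out=∅∪out(6)=∅
  fail(13) 'abc': from fail(12)=15 chase 'c': 15→0 ⇒ 1;  out=∅∪out(1)=∅
  fail(17) 'bbb': from fail(16)=15 chase 'b': 15 ⇒ 16;  out=∅∪out(16)={4}
  fail(4) 'ccba': from fail(3)=21 chase 'a': 21→15→0 ⇒ 6;  out=∅∪out(6)=∅
  fail(9) 'acac': from fail(8)=6 chase 'c': 6 ⇒ 7;  out=∅∪out(7)=∅
  fail(14) 'abca': from fail(13)=1 chase 'a': 1→0 ⇒ 6;  out={3}∪out(6)={3}
  fail(18) 'bbbc': from fail(17)=16 chase 'c': 16→15→0 ⇒ 1;  out=∅∪out(1)=∅
  fail(5) 'ccbab': from fail(4)=6 chase 'b': 6 ⇒ 12;  out={0}∪out(12)={0,2,4}
  fail(10) 'acacb': from fail(9)=7 chase 'b': 7→1 ⇒ 21;  out=∅∪out(21)={4,6}
  fail(19) 'bbbcc': from fail(18)=1 chase 'c': 1 ⇒ 2;  out=∅∪out(2)=∅
  fail(11) 'acacbb': from fail(10)=21 chase 'b': 21→15 ⇒ 16;  out={1}∪out(16)={1,4}
  fail(20) 'bbbccb': from fail(19)=2 chase 'b': 2 ⇒ 3;  out={5}∪out(3)={4,5,6}

Scan:
pos 0 'a': at 6
pos 1 'a': at 6 (via fail)
pos 2 'b': at 12  emit P2@[1:2],P4@[2:2]
pos 3 'c': at 13
pos 4 'a': at 14  emit P3@[1:4]
pos 5 'a': at 6 (via fail)
pos 6 'a': at 6 (via fail)
pos 7 'b': at 12  emit P2@[6:7],P4@[7:7]
pos 8 'c': at 13
pos 9 'a': at 14  emit P3@[6:9]
pos 10 'b': at 12 (via fail)  emit P2@[9:10],P4@[10:10]
pos 11 'c': at 13
pos 12 'b': at 21 (via fail)  emit P4@[12:12],P6@[11:12]
pos 13 'a': at 6 (via fail)
pos 14 'b': at 12  emit P2@[13:14],P4@[14:14]
pos 15 'c': at 13
pos 16 'a': at 14  emit P3@[13:16]
pos 17 'b': at 12 (via fail)  emit P2@[16:17],P4@[17:17]
pos 18 'c': at 13
pos 19 'b': at 21 (via fail)  emit P4@[19:19],P6@[18:19]
pos 20 'a': at 6 (via fail)
pos 21 'a': at 6 (via fail)
pos 22 'b': at 12  emit P2@[21:22],P4@[22:22]
pos 23 'b': at 16 (via fail)  emit P4@[23:23]
pos 24 'b': at 17  emit P4@[24:24]
pos 25 'b': at 17 (via fail)  emit P4@[25:25]
pos 26 'b': at 17 (via fail)  emit P4@[26:26]
pos 27 'c': at 18
pos 28 'c': at 19
pos 29 'b': at 20  emit P4@[29:29],P5@[24:29],P6@[28:29]
pos 30 'c': at 1 (via fail)
pos 31 'b': at 21  emit P4@[31:31],P6@[30:31]
pos 32 'c': at 1 (via fail)
pos 33 'b': at 21  emit P4@[33:33],P6@[32:33]
pos 34 'c': at 1 (via fail)
pos 35 'b': at 21  emit P4@[35:35],P6@[34:35]
pos 36 'c': at 1 (via fail)
pos 37 'b': at 21  emit P4@[37:37],P6@[36:37]
pos 38 'c': at 1 (via fail)
pos 39 'c': at 2
pos 40 'a': at 6 (via fail)
pos 41 'c': at 7
pos 42 'c': at 2 (via fail)
pos 43 'c': at 2 (via fail)
pos 44 'b': at 3  emit P4@[44:44],P6@[43:44]
pos 45 'a': at 4

Result: [[2,2],[2,4],[4,3],[7,2],[7,4],[9,3],[10,2],[10,4],[12,4],[12,6],[14,2],[14,4],[16,3],[17,2],[17,4],[19,4],[19,6],[22,2],[22,4],[23,4],[24,4],[25,4],[26,4],[29,4],[29,5],[29,6],[31,4],[31,6],[33,4],[33,6],[35,4],[35,6],[37,4],[37,6],[44,4],[44,6]]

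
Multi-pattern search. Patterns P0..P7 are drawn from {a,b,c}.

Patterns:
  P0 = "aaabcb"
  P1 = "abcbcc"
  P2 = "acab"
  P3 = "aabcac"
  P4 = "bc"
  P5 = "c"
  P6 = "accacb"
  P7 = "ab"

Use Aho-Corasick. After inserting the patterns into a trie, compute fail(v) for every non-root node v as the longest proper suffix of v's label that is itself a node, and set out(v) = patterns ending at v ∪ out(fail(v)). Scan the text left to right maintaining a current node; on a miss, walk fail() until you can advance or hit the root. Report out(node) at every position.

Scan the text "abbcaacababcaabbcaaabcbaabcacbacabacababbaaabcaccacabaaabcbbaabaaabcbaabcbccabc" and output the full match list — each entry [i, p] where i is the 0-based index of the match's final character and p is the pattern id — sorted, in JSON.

Build automaton:
Trie (insert patterns):
  n0 'ε': a→1 b→19 c→21
  n1 'a': a→2 b→7 c→12
  n2 'aa': a→3 b→15
  n3 'aaa': b→4
  n4 'aaab': c→5
  n5 'aaabc': b→6
  n6 'aaabcb': ·  [P0 ends]
  n7 'ab': c→8  [P7 ends]
  n8 'abc': b→9
  n9 'abcb': c→10
  n10 'abcbc': c→11
  n11 'abcbcc': ·  [P1 ends]
  n12 'ac': a→13 c→22
  n13 'aca': b→14
  n14 'acab': ·  [P2 ends]
  n15 'aab': c→16
  n16 'aabc': a→17
  n17 'aabca': c→18
  n18 'aabcac': ·  [P3 ends]
  n19 'b': c→20
  n20 'bc': ·  [P4 ends]
  n21 'c': ·  [P5 ends]
  n22 'acc': a→23
  n23 'acca': c→24
  n24 'accac': b→25
  n25 'accacb': ·  [P6 ends]

Failure links (BFS by depth):
  fail(1) 'a': from fail(0)=0 chase 'a': 0 ⇒ 0;  out=∅∪out(0)=∅
  fail(19) 'b': from fail(0)=0 chase 'b': 0 ⇒ 0;  out=∅∪out(0)=∅
  fail(21) 'c': from fail(0)=0 chase 'c': 0 ⇒ 0;  out={5}∪out(0)={5}
  fail(2) 'aa': from fail(1)=0 chase 'a': 0 ⇒ 1;  out=∅∪out(1)=∅
  fail(7) 'ab': from fail(1)=0 chase 'b': 0 ⇒ 19;  out={7}∪out(19)={7}
  fail(12) 'ac': from fail(1)=0 chase 'c': 0 ⇒ 21;  out=∅∪out(21)={5}
  fail(20) 'bc': from fail(19)=0 chase 'c': 0 ⇒ 21;  out={4}∪out(21)={4,5}
  fail(3) 'aaa': from fail(2)=1 chase 'a': 1 ⇒ 2;  out=∅∪out(2)=∅
  fail(8) 'abc': from fail(7)=19 chase 'c': 19 ⇒ 20;  out=∅∪out(20)={4,5}
  fail(13) 'aca': from fail(12)=21 chase 'a': 21→0 ⇒ 1;  out=∅∪out(1)=∅
  fail(15) 'aab': from fail(2)=1 chase 'b': 1 ⇒ 7;  out=∅∪out(7)={7}
  fail(22) 'acc': from fail(12)=21 chase 'c': 21→0 ⇒ 21;  out=∅∪out(21)={5}
  fail(4) 'aaab': from fail(3)=2 chase 'b': 2 ⇒ 15;  out=∅∪out(15)={7}
  fail(9) 'abcb': from fail(8)=20 chase 'b': 20→21→0 ⇒ 19;  out=∅∪out(19)=∅
  fail(14) 'acab': from fail(13)=1 chase 'b': 1 ⇒ 7;  out={2}∪out(7)={2,7}
  fail(16) 'aabc': from fail(15)=7 chase 'c': 7 ⇒ 8;  out=∅∪out(8)={4,5}
  fail(23) 'acca': from fail(22)=21 chase 'a': 21→0 ⇒ 1;  out=∅∪out(1)=∅
  fail(5) 'aaabc': from fail(4)=15 chase 'c': 15 ⇒ 16;  out=∅∪out(16)={4,5}
  fail(10) 'abcbc': from fail(9)=19 chase 'c': 19 ⇒ 20;  out=∅∪out(20)={4,5}
  fail(17) 'aabca': from fail(16)=8 chase 'a': 8→20→21→0 ⇒ 1;  out=∅∪out(1)=∅
  fail(24) 'accac': from fail(23)=1 chase 'c': 1 ⇒ 12;  out=∅∪out(12)={5}
  fail(6) 'aaabcb': from fail(5)=16 chase 'b': 16→8 ⇒ 9;  out={0}∪out(9)={0}
  fail(11) 'abcbcc': from fail(10)=20 chase 'c': 20→21→0 ⇒ 21;  out={1}∪out(21)={1,5}
  fail(18) 'aabcac': from fail(17)=1 chase 'c': 1 ⇒ 12;  out={3}∪out(12)={3,5}
  fail(25) 'accacb': from fail(24)=12 chase 'b': 12→21→0 ⇒ 19;  out={6}∪out(19)={6}

Run:
[0] read 'a'  n0⇒n1
[1] read 'b'  n1⇒n7  → match P7@[0:1]
[2] read 'b'  n7⇒n19 (via fail)
[3] read 'c'  n19⇒n20  → match P4@[2:3],P5@[3:3]
[4] read 'a'  n20⇒n1 (via fail)
[5] read 'a'  n1⇒n2
[6] read 'c'  n2⇒n12 (via fail)  → match P5@[6:6]
[7] read 'a'  n12⇒n13
[8] read 'b'  n13⇒n14  → match P2@[5:8],P7@[7:8]
[9] read 'a'  n14⇒n1 (via fail)
[10] read 'b'  n1⇒n7  → match P7@[9:10]
[11] read 'c'  n7⇒n8  → match P4@[10:11],P5@[11:11]
[12] read 'a'  n8⇒n1 (via fail)
[13] read 'a'  n1⇒n2
[14] read 'b'  n2⇒n15  → match P7@[13:14]
[15] read 'b'  n15⇒n19 (via fail)
[16] read 'c'  n19⇒n20  → match P4@[15:16],P5@[16:16]
[17] read 'a'  n20⇒n1 (via fail)
[18] read 'a'  n1⇒n2
[19] read 'a'  n2⇒n3
[20] read 'b'  n3⇒n4  → match P7@[19:20]
[21] read 'c'  n4⇒n5  → match P4@[20:21],P5@[21:21]
[22] read 'b'  n5⇒n6  → match P0@[17:22]
[23] read 'a'  n6⇒n1 (via fail)
[24] read 'a'  n1⇒n2
[25] read 'b'  n2⇒n15  → match P7@[24:25]
[26] read 'c'  n15⇒n16  → match P4@[25:26],P5@[26:26]
[27] read 'a'  n16⇒n17
[28] read 'c'  n17⇒n18  → match P3@[23:28],P5@[28:28]
[29] read 'b'  n18⇒n19 (via fail)
[30] read 'a'  n19⇒n1 (via fail)
[31] read 'c'  n1⇒n12  → match P5@[31:31]
[32] read 'a'  n12⇒n13
[33] read 'b'  n13⇒n14  → match P2@[30:33],P7@[32:33]
[34] read 'a'  n14⇒n1 (via fail)
[35] read 'c'  n1⇒n12  → match P5@[35:35]
[36] read 'a'  n12⇒n13
[37] read 'b'  n13⇒n14  → match P2@[34:37],P7@[36:37]
[38] read 'a'  n14⇒n1 (via fail)
[39] read 'b'  n1⇒n7  → match P7@[38:39]
[40] read 'b'  n7⇒n19 (via fail)
[41] read 'a'  n19⇒n1 (via fail)
[42] read 'a'  n1⇒n2
[43] read 'a'  n2⇒n3
[44] read 'b'  n3⇒n4  → match P7@[43:44]
[45] read 'c'  n4⇒n5  → match P4@[44:45],P5@[45:45]
[46] read 'a'  n5⇒n17 (via fail)
[47] read 'c'  n17⇒n18  → match P3@[42:47],P5@[47:47]
[48] read 'c'  n18⇒n22 (via fail)  → match P5@[48:48]
[49] read 'a'  n22⇒n23
[50] read 'c'  n23⇒n24  → match P5@[50:50]
[51] read 'a'  n24⇒n13 (via fail)
[52] read 'b'  n13⇒n14  → match P2@[49:52],P7@[51:52]
[53] read 'a'  n14⇒n1 (via fail)
[54] read 'a'  n1⇒n2
[55] read 'a'  n2⇒n3
[56] read 'b'  n3⇒n4  → match P7@[55:56]
[57] read 'c'  n4⇒n5  → match P4@[56:57],P5@[57:57]
[58] read 'b'  n5⇒n6  → match P0@[53:58]
[59] read 'b'  n6⇒n19 (via fail)
[60] read 'a'  n19⇒n1 (via fail)
[61] read 'a'  n1⇒n2
[62] read 'b'  n2⇒n15  → match P7@[61:62]
[63] read 'a'  n15⇒n1 (via fail)
[64] read 'a'  n1⇒n2
[65] read 'a'  n2⇒n3
[66] read 'b'  n3⇒n4  → match P7@[65:66]
[67] read 'c'  n4⇒n5  → match P4@[66:67],P5@[67:67]
[68] read 'b'  n5⇒n6  → match P0@[63:68]
[69] read 'a'  n6⇒n1 (via fail)
[70] read 'a'  n1⇒n2
[71] read 'b'  n2⇒n15  → match P7@[70:71]
[72] read 'c'  n15⇒n16  → match P4@[71:72],P5@[72:72]
[73] read 'b'  n16⇒n9 (via fail)
[74] read 'c'  n9⇒n10  → match P4@[73:74],P5@[74:74]
[75] read 'c'  n10⇒n11  → match P1@[70:75],P5@[75:75]
[76] read 'a'  n11⇒n1 (via fail)
[77] read 'b'  n1⇒n7  → match P7@[76:77]
[78] read 'c'  n7⇒n8  → match P4@[77:78],P5@[78:78]

All matches (sorted): [[1,7],[3,4],[3,5],[6,5],[8,2],[8,7],[10,7],[11,4],[11,5],[14,7],[16,4],[16,5],[20,7],[21,4],[21,5],[22,0],[25,7],[26,4],[26,5],[28,3],[28,5],[31,5],[33,2],[33,7],[35,5],[37,2],[37,7],[39,7],[44,7],[45,4],[45,5],[47,3],[47,5],[48,5],[50,5],[52,2],[52,7],[56,7],[57,4],[57,5],[58,0],[62,7],[66,7],[67,4],[67,5],[68,0],[71,7],[72,4],[72,5],[74,4],[74,5],[75,1],[75,5],[77,7],[78,4],[78,5]]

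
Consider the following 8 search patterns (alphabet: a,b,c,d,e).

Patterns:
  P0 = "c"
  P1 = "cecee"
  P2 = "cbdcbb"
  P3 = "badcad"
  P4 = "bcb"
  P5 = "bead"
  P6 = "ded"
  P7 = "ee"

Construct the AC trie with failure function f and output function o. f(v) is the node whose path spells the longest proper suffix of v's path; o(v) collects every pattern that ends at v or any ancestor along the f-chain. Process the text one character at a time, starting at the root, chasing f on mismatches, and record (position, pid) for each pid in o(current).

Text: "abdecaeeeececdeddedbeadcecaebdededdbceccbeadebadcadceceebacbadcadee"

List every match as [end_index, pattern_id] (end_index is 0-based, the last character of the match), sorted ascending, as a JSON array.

Construct AC machine:
Trie (insert patterns):
  0='ε' goto b→11 c→1 d→22 e→25
  1='c' goto b→6 e→2  ←P0
  2='ce' goto c→3
  3='cec' goto e→4
  4='cece' goto e→5
  5='cecee' goto ·  ←P1
  6='cb' goto d→7
  7='cbd' goto c→8
  8='cbdc' goto b→9
  9='cbdcb' goto b→10
  10='cbdcbb' goto ·  ←P2
  11='b' goto a→12 c→17 e→19
  12='ba' goto d→13
  13='bad' goto c→14
  14='badc' goto a→15
  15='badca' goto d→16
  16='badcad' goto ·  ←P3
  17='bc' goto b→18
  18='bcb' goto ·  ←P4
  19='be' goto a→20
  20='bea' goto d→21
  21='bead' goto ·  ←P5
  22='d' goto e→23
  23='de' goto d→24
  24='ded' goto ·  ←P6
  25='e' goto e→26
  26='ee' goto ·  ←P7

Failure links (BFS by depth):
  fail(1) 'c': from fail(0)=0 chase 'c': 0 ⇒ 0;  out={0}∪out(0)={0}
  fail(11) 'b': from fail(0)=0 chase 'b': 0 ⇒ 0;  out=∅∪out(0)=∅
  fail(22) 'd': from fail(0)=0 chase 'd': 0 ⇒ 0;  out=∅∪out(0)=∅
  fail(25) 'e': from fail(0)=0 chase 'e': 0 ⇒ 0;  out=∅∪out(0)=∅
  fail(2) 'ce': from fail(1)=0 chase 'e': 0 ⇒ 25;  out=∅∪out(25)=∅
  fail(6) 'cb': from fail(1)=0 chase 'b': 0 ⇒ 11;  out=∅∪out(11)=∅
  fail(12) 'ba': from fail(11)=0 chase 'a': 0 ⇒ 0;  out=∅∪out(0)=∅
  fail(17) 'bc': from fail(11)=0 chase 'c': 0 ⇒ 1;  out=∅∪out(1)={0}
  fail(19) 'be': from fail(11)=0 chase 'e': 0 ⇒ 25;  out=∅∪out(25)=∅
  fail(23) 'de': from fail(22)=0 chase 'e': 0 ⇒ 25;  out=∅∪out(25)=∅
  fail(26) 'ee': from fail(25)=0 chase 'e': 0 ⇒ 25;  out={7}∪out(25)={7}
  fail(3) 'cec': from fail(2)=25 chase 'c': 25→0 ⇒ 1;  out=∅∪out(1)={0}
  fail(7) 'cbd': from fail(6)=11 chase 'd': 11→0 ⇒ 22;  out=∅∪out(22)=∅
  fail(13) 'bad': from fail(12)=0 chase 'd': 0 ⇒ 22;  out=∅∪out(22)=∅
  fail(18) 'bcb': from fail(17)=1 chase 'b': 1 ⇒ 6;  out={4}∪out(6)={4}
  fail(20) 'bea': from fail(19)=25 chase 'a': 25→0 ⇒ 0;  out=∅∪out(0)=∅
  fail(24) 'ded': from fail(23)=25 chase 'd': 25→0 ⇒ 22;  out={6}∪out(22)={6}
  fail(4) 'cece': from fail(3)=1 chase 'e': 1 ⇒ 2;  out=∅∪out(2)=∅
  fail(8) 'cbdc': from fail(7)=22 chase 'c': 22→0 ⇒ 1;  out=∅∪out(1)={0}
  fail(14) 'badc': from fail(13)=22 chase 'c': 22→0 ⇒ 1;  out=∅∪out(1)={0}
  fail(21) 'bead': from fail(20)=0 chase 'd': 0 ⇒ 22;  out={5}∪out(22)={5}
  fail(5) 'cecee': from fail(4)=2 chase 'e': 2→25 ⇒ 26;  out={1}∪out(26)={1,7}
  fail(9) 'cbdcb': from fail(8)=1 chase 'b': 1 ⇒ 6;  out=∅∪out(6)=∅
  fail(15) 'badca': from fail(14)=1 chase 'a': 1→0 ⇒ 0;  out=∅∪out(0)=∅
  fail(10) 'cbdcbb': from fail(9)=6 chase 'b': 6→11→0 ⇒ 11;  out={2}∪out(11)={2}
  fail(16) 'badcad': from fail(15)=0 chase 'd': 0 ⇒ 22;  out={3}∪out(22)={3}

Scan:
[0] read 'a'  n0⇒n0
[1] read 'b'  n0⇒n11
[2] read 'd'  n11⇒n22 ·f
[3] read 'e'  n22⇒n23
[4] read 'c'  n23⇒n1 ·f  → match P0@[4:4]
[5] read 'a'  n1⇒n0 ·f
[6] read 'e'  n0⇒n25
[7] read 'e'  n25⇒n26  → match P7@[6:7]
[8] read 'e'  n26⇒n26 ·f  → match P7@[7:8]
[9] read 'e'  n26⇒n26 ·f  → match P7@[8:9]
[10] read 'c'  n26⇒n1 ·f  → match P0@[10:10]
[11] read 'e'  n1⇒n2
[12] read 'c'  n2⇒n3  → match P0@[12:12]
[13] read 'd'  n3⇒n22 ·f
[14] read 'e'  n22⇒n23
[15] read 'd'  n23⇒n24  → match P6@[13:15]
[16] read 'd'  n24⇒n22 ·f
[17] read 'e'  n22⇒n23
[18] read 'd'  n23⇒n24  → match P6@[16:18]
[19] read 'b'  n24⇒n11 ·f
[20] read 'e'  n11⇒n19
[21] read 'a'  n19⇒n20
[22] read 'd'  n20⇒n21  → match P5@[19:22]
[23] read 'c'  n21⇒n1 ·f  → match P0@[23:23]
[24] read 'e'  n1⇒n2
[25] read 'c'  n2⇒n3  → match P0@[25:25]
[26] read 'a'  n3⇒n0 ·f
[27] read 'e'  n0⇒n25
[28] read 'b'  n25⇒n11 ·f
[29] read 'd'  n11⇒n22 ·f
[30] read 'e'  n22⇒n23
[31] read 'd'  n23⇒n24  → match P6@[29:31]
[32] read 'e'  n24⇒n23 ·f
[33] read 'd'  n23⇒n24  → match P6@[31:33]
[34] read 'd'  n24⇒n22 ·f
[35] read 'b'  n22⇒n11 ·f
[36] read 'c'  n11⇒n17  → match P0@[36:36]
[37] read 'e'  n17⇒n2 ·f
[38] read 'c'  n2⇒n3  → match P0@[38:38]
[39] read 'c'  n3⇒n1 ·f  → match P0@[39:39]
[40] read 'b'  n1⇒n6
[41] read 'e'  n6⇒n19 ·f
[42] read 'a'  n19⇒n20
[43] read 'd'  n20⇒n21  → match P5@[40:43]
[44] read 'e'  n21⇒n23 ·f
[45] read 'b'  n23⇒n11 ·f
[46] read 'a'  n11⇒n12
[47] read 'd'  n12⇒n13
[48] read 'c'  n13⇒n14  → match P0@[48:48]
[49] read 'a'  n14⇒n15
[50] read 'd'  n15⇒n16  → match P3@[45:50]
[51] read 'c'  n16⇒n1 ·f  → match P0@[51:51]
[52] read 'e'  n1⇒n2
[53] read 'c'  n2⇒n3  → match P0@[53:53]
[54] read 'e'  n3⇒n4
[55] read 'e'  n4⇒n5  → match P1@[51:55],P7@[54:55]
[56] read 'b'  n5⇒n11 ·f
[57] read 'a'  n11⇒n12
[58] read 'c'  n12⇒n1 ·f  → match P0@[58:58]
[59] read 'b'  n1⇒n6
[60] read 'a'  n6⇒n12 ·f
[61] read 'd'  n12⇒n13
[62] read 'c'  n13⇒n14  → match P0@[62:62]
[63] read 'a'  n14⇒n15
[64] read 'd'  n15⇒n16  → match P3@[59:64]
[65] read 'e'  n16⇒n23 ·f
[66] read 'e'  n23⇒n26 ·f  → match P7@[65:66]

Matches: [[4,0],[7,7],[8,7],[9,7],[10,0],[12,0],[15,6],[18,6],[22,5],[23,0],[25,0],[31,6],[33,6],[36,0],[38,0],[39,0],[43,5],[48,0],[50,3],[51,0],[53,0],[55,1],[55,7],[58,0],[62,0],[64,3],[66,7]]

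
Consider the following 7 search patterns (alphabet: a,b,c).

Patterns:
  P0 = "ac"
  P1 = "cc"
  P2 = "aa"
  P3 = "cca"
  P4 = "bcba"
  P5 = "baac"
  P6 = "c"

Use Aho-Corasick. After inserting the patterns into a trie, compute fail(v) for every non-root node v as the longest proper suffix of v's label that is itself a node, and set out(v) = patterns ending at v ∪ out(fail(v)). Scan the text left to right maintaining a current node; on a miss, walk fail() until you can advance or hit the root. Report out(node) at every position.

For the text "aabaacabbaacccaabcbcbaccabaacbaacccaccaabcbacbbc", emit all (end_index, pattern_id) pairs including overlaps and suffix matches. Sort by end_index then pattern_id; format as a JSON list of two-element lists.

Build:
Trie nodes:
  n0 'ε': a→1 b→7 c→3
  n1 'a': a→5 c→2
  n2 'ac': ·  ←P0
  n3 'c': c→4  ←P6
  n4 'cc': a→6  ←P1
  n5 'aa': ·  ←P2
  n6 'cca': ·  ←P3
  n7 'b': a→11 c→8
  n8 'bc': b→9
  n9 'bcb': a→10
  n10 'bcba': ·  ←P4
  n11 'ba': a→12
  n12 'baa': c→13
  n13 'baac': ·  ←P5

Failure links (BFS by depth):
  fail(1) 'a': from fail(0)=0 chase 'a': 0 ⇒ 0;  out=∅∪out(0)=∅
  fail(3) 'c': from fail(0)=0 chase 'c': 0 ⇒ 0;  out={6}∪out(0)={6}
  fail(7) 'b': from fail(0)=0 chase 'b': 0 ⇒ 0;  out=∅∪out(0)=∅
  fail(2) 'ac': from fail(1)=0 chase 'c': 0 ⇒ 3;  out={0}∪out(3)={0,6}
  fail(4) 'cc': from fail(3)=0 chase 'c': 0 ⇒ 3;  out={1}∪out(3)={1,6}
  fail(5) 'aa': from fail(1)=0 chase 'a': 0 ⇒ 1;  out={2}∪out(1)={2}
  fail(8) 'bc': from fail(7)=0 chase 'c': 0 ⇒ 3;  out=∅∪out(3)={6}
  fail(11) 'ba': from fail(7)=0 chase 'a': 0 ⇒ 1;  out=∅∪out(1)=∅
  fail(6) 'cca': from fail(4)=3 chase 'a': 3→0 ⇒ 1;  out={3}∪out(1)={3}
  fail(9) 'bcb': from fail(8)=3 chase 'b': 3→0 ⇒ 7;  out=∅∪out(7)=∅
  fail(12) 'baa': from fail(11)=1 chase 'a': 1 ⇒ 5;  out=∅∪out(5)={2}
  fail(10) 'bcba': from fail(9)=7 chase 'a': 7 ⇒ 11;  out={4}∪out(11)={4}
  fail(13) 'baac': from fail(12)=5 chase 'c': 5→1 ⇒ 2;  out={5}∪out(2)={0,5,6}

Run:
pos 0 'a': at 1
pos 1 'a': at 5  → match P2@[0:1]
pos 2 'b': at 7 ·f
pos 3 'a': at 11
pos 4 'a': at 12  → match P2@[3:4]
pos 5 'c': at 13  → match P0@[4:5],P5@[2:5],P6@[5:5]
pos 6 'a': at 1 ·f
pos 7 'b': at 7 ·f
pos 8 'b': at 7 ·f
pos 9 'a': at 11
pos 10 'a': at 12  → match P2@[9:10]
pos 11 'c': at 13  → match P0@[10:11],P5@[8:11],P6@[11:11]
pos 12 'c': at 4 ·f  → match P1@[11:12],P6@[12:12]
pos 13 'c': at 4 ·f  → match P1@[12:13],P6@[13:13]
pos 14 'a': at 6  → match P3@[12:14]
pos 15 'a': at 5 ·f  → match P2@[14:15]
pos 16 'b': at 7 ·f
pos 17 'c': at 8  → match P6@[17:17]
pos 18 'b': at 9
pos 19 'c': at 8 ·f  → match P6@[19:19]
pos 20 'b': at 9
pos 21 'a': at 10  → match P4@[18:21]
pos 22 'c': at 2 ·f  → match P0@[21:22],P6@[22:22]
pos 23 'c': at 4 ·f  → match P1@[22:23],P6@[23:23]
pos 24 'a': at 6  → match P3@[22:24]
pos 25 'b': at 7 ·f
pos 26 'a': at 11
pos 27 'a': at 12  → match P2@[26:27]
pos 28 'c': at 13  → match P0@[27:28],P5@[25:28],P6@[28:28]
pos 29 'b': at 7 ·f
pos 30 'a': at 11
pos 31 'a': at 12  → match P2@[30:31]
pos 32 'c': at 13  → match P0@[31:32],P5@[29:32],P6@[32:32]
pos 33 'c': at 4 ·f  → match P1@[32:33],P6@[33:33]
pos 34 'c': at 4 ·f  → match P1@[33:34],P6@[34:34]
pos 35 'a': at 6  → match P3@[33:35]
pos 36 'c': at 2 ·f  → match P0@[35:36],P6@[36:36]
pos 37 'c': at 4 ·f  → match P1@[36:37],P6@[37:37]
pos 38 'a': at 6  → match P3@[36:38]
pos 39 'a': at 5 ·f  → match P2@[38:39]
pos 40 'b': at 7 ·f
pos 41 'c': at 8  → match P6@[41:41]
pos 42 'b': at 9
pos 43 'a': at 10  → match P4@[40:43]
pos 44 'c': at 2 ·f  → match P0@[43:44],P6@[44:44]
pos 45 'b': at 7 ·f
pos 46 'b': at 7 ·f
pos 47 'c': at 8  → match P6@[47:47]

All matches (sorted): [[1,2],[4,2],[5,0],[5,5],[5,6],[10,2],[11,0],[11,5],[11,6],[12,1],[12,6],[13,1],[13,6],[14,3],[15,2],[17,6],[19,6],[21,4],[22,0],[22,6],[23,1],[23,6],[24,3],[27,2],[28,0],[28,5],[28,6],[31,2],[32,0],[32,5],[32,6],[33,1],[33,6],[34,1],[34,6],[35,3],[36,0],[36,6],[37,1],[37,6],[38,3],[39,2],[41,6],[43,4],[44,0],[44,6],[47,6]]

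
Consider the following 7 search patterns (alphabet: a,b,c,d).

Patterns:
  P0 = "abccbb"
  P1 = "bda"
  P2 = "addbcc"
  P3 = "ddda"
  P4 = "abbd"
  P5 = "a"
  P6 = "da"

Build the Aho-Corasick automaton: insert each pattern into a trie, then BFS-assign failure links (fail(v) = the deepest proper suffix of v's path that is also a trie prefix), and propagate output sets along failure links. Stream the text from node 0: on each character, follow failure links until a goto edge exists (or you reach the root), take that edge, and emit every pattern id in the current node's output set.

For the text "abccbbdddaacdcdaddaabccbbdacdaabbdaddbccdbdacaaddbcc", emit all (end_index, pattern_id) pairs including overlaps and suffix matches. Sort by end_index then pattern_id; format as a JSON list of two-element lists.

Build:
Trie (insert patterns):
  0='ε' goto a→1 b→7 d→15
  1='a' goto b→2 d→10  [P5 ends]
  2='ab' goto b→19 c→3
  3='abc' goto c→4
  4='abcc' goto b→5
  5='abccb' goto b→6
  6='abccbb' goto ·  [P0 ends]
  7='b' goto d→8
  8='bd' goto a→9
  9='bda' goto ·  [P1 ends]
  10='ad' goto d→11
  11='add' goto b→12
  12='addb' goto c→13
  13='addbc' goto c→14
  14='addbcc' goto ·  [P2 ends]
  15='d' goto a→21 d→16
  16='dd' goto d→17
  17='ddd' goto a→18
  18='ddda' goto ·  [P3 ends]
  19='abb' goto d→20
  20='abbd' goto ·  [P4 ends]
  21='da' goto ·  [P6 ends]

BFS fail/out derivation:
  n1('a'): parent n0 fail=0; on 'a' 0 → fail=0;  out {5}∪∅={5}
  n7('b'): parent n0 fail=0; on 'b' 0 → fail=0;  out ∅∪∅=∅
  n15('d'): parent n0 fail=0; on 'd' 0 → fail=0;  out ∅∪∅=∅
  n2('ab'): parent n1 fail=0; on 'b' 0 → fail=7;  out ∅∪∅=∅
  n8('bd'): parent n7 fail=0; on 'd' 0 → fail=15;  out ∅∪∅=∅
  n10('ad'): parent n1 fail=0; on 'd' 0 → fail=15;  out ∅∪∅=∅
  n16('dd'): parent n15 fail=0; on 'd' 0 → fail=15;  out ∅∪∅=∅
  n21('da'): parent n15 fail=0; on 'a' 0 → fail=1;  out {6}∪{5}={5,6}
  n3('abc'): parent n2 fail=7; on 'c' 7→0 → fail=0;  out ∅∪∅=∅
  n9('bda'): parent n8 fail=15; on 'a' 15 → fail=21;  out {1}∪{5,6}={1,5,6}
  n11('add'): parent n10 fail=15; on 'd' 15 → fail=16;  out ∅∪∅=∅
  n17('ddd'): parent n16 fail=15; on 'd' 15 → fail=16;  out ∅∪∅=∅
  n19('abb'): parent n2 fail=7; on 'b' 7→0 → fail=7;  out ∅∪∅=∅
  n4('abcc'): parent n3 fail=0; on 'c' 0 → fail=0;  out ∅∪∅=∅
  n12('addb'): parent n11 fail=16; on 'b' 16→15→0 → fail=7;  out ∅∪∅=∅
  n18('ddda'): parent n17 fail=16; on 'a' 16→15 → fail=21;  out {3}∪{5,6}={3,5,6}
  n20('abbd'): parent n19 fail=7; on 'd' 7 → fail=8;  out {4}∪∅={4}
  n5('abccb'): parent n4 fail=0; on 'b' 0 → fail=7;  out ∅∪∅=∅
  n13('addbc'): parent n12 fail=7; on 'c' 7→0 → fail=0;  out ∅∪∅=∅
  n6('abccbb'): parent n5 fail=7; on 'b' 7→0 → fail=7;  out {0}∪∅={0}
  n14('addbcc'): parent n13 fail=0; on 'c' 0 → fail=0;  out {2}∪∅={2}

Scan:
i=0 'a': node 0→1  → match P5@[0:0]
i=1 'b': node 1→2
i=2 'c': node 2→3
i=3 'c': node 3→4
i=4 'b': node 4→5
i=5 'b': node 5→6  → match P0@[0:5]
i=6 'd': node 6→8 (fail-walked)
i=7 'd': node 8→16 (fail-walked)
i=8 'd': node 16→17
i=9 'a': node 17→18  → match P3@[6:9],P5@[9:9],P6@[8:9]
i=10 'a': node 18→1 (fail-walked)  → match P5@[10:10]
i=11 'c': node 1→0 (fail-walked)
i=12 'd': node 0→15
i=13 'c': node 15→0 (fail-walked)
i=14 'd': node 0→15
i=15 'a': node 15→21  → match P5@[15:15],P6@[14:15]
i=16 'd': node 21→10 (fail-walked)
i=17 'd': node 10→11
i=18 'a': node 11→21 (fail-walked)  → match P5@[18:18],P6@[17:18]
i=19 'a': node 21→1 (fail-walked)  → match P5@[19:19]
i=20 'b': node 1→2
i=21 'c': node 2→3
i=22 'c': node 3→4
i=23 'b': node 4→5
i=24 'b': node 5→6  → match P0@[19:24]
i=25 'd': node 6→8 (fail-walked)
i=26 'a': node 8→9  → match P1@[24:26],P5@[26:26],P6@[25:26]
i=27 'c': node 9→0 (fail-walked)
i=28 'd': node 0→15
i=29 'a': node 15→21  → match P5@[29:29],P6@[28:29]
i=30 'a': node 21→1 (fail-walked)  → match P5@[30:30]
i=31 'b': node 1→2
i=32 'b': node 2→19
i=33 'd': node 19→20  → match P4@[30:33]
i=34 'a': node 20→9 (fail-walked)  → match P1@[32:34],P5@[34:34],P6@[33:34]
i=35 'd': node 9→10 (fail-walked)
i=36 'd': node 10→11
i=37 'b': node 11→12
i=38 'c': node 12→13
i=39 'c': node 13→14  → match P2@[34:39]
i=40 'd': node 14→15 (fail-walked)
i=41 'b': node 15→7 (fail-walked)
i=42 'd': node 7→8
i=43 'a': node 8→9  → match P1@[41:43],P5@[43:43],P6@[42:43]
i=44 'c': node 9→0 (fail-walked)
i=45 'a': node 0→1  → match P5@[45:45]
i=46 'a': node 1→1 (fail-walked)  → match P5@[46:46]
i=47 'd': node 1→10
i=48 'd': node 10→11
i=49 'b': node 11→12
i=50 'c': node 12→13
i=51 'c': node 13→14  → match P2@[46:51]

Result: [[0,5],[5,0],[9,3],[9,5],[9,6],[10,5],[15,5],[15,6],[18,5],[18,6],[19,5],[24,0],[26,1],[26,5],[26,6],[29,5],[29,6],[30,5],[33,4],[34,1],[34,5],[34,6],[39,2],[43,1],[43,5],[43,6],[45,5],[46,5],[51,2]]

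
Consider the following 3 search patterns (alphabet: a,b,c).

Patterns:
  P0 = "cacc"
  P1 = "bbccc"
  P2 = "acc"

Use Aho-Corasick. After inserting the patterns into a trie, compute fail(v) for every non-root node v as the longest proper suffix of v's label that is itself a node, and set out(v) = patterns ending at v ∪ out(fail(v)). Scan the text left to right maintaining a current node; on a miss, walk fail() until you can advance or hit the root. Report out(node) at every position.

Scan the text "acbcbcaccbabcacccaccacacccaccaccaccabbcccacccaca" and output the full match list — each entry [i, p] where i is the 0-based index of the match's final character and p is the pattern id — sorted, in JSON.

Construct AC machine:
Trie nodes:
  n0 'ε': a→10 b→5 c→1
  n1 'c': a→2
  n2 'ca': c→3
  n3 'cac': c→4
  n4 'cacc': ·  ←P0
  n5 'b': b→6
  n6 'bb': c→7
  n7 'bbc': c→8
  n8 'bbcc': c→9
  n9 'bbccc': ·  ←P1
  n10 'a': c→11
  n11 'ac': c→12
  n12 'acc': ·  ←P2

BFS fail/out derivation:
  fail(1) 'c': from fail(0)=0 chase 'c': 0 ⇒ 0;  out=∅∪out(0)=∅
  fail(5) 'b': from fail(0)=0 chase 'b': 0 ⇒ 0;  out=∅∪out(0)=∅
  fail(10) 'a': from fail(0)=0 chase 'a': 0 ⇒ 0;  out=∅∪out(0)=∅
  fail(2) 'ca': from fail(1)=0 chase 'a': 0 ⇒ 10;  out=∅∪out(10)=∅
  fail(6) 'bb': from fail(5)=0 chase 'b': 0 ⇒ 5;  out=∅∪out(5)=∅
  fail(11) 'ac': from fail(10)=0 chase 'c': 0 ⇒ 1;  out=∅∪out(1)=∅
  fail(3) 'cac': from fail(2)=10 chase 'c': 10 ⇒ 11;  out=∅∪out(11)=∅
  fail(7) 'bbc': from fail(6)=5 chase 'c': 5→0 ⇒ 1;  out=∅∪out(1)=∅
  fail(12) 'acc': from fail(11)=1 chase 'c': 1→0 ⇒ 1;  out={2}∪out(1)={2}
  fail(4) 'cacc': from fail(3)=11 chase 'c': 11 ⇒ 12;  out={0}∪out(12)={0,2}
  fail(8) 'bbcc': from fail(7)=1 chase 'c': 1→0 ⇒ 1;  out=∅∪out(1)=∅
  fail(9) 'bbccc': from fail(8)=1 chase 'c': 1→0 ⇒ 1;  out={1}∪out(1)={1}

Text stream:
[0] read 'a'  n0⇒n10
[1] read 'c'  n10⇒n11
[2] read 'b'  n11⇒n5 (fail-walked)
[3] read 'c'  n5⇒n1 (fail-walked)
[4] read 'b'  n1⇒n5 (fail-walked)
[5] read 'c'  n5⇒n1 (fail-walked)
[6] read 'a'  n1⇒n2
[7] read 'c'  n2⇒n3
[8] read 'c'  n3⇒n4  → match P0@[5:8],P2@[6:8]
[9] read 'b'  n4⇒n5 (fail-walked)
[10] read 'a'  n5⇒n10 (fail-walked)
[11] read 'b'  n10⇒n5 (fail-walked)
[12] read 'c'  n5⇒n1 (fail-walked)
[13] read 'a'  n1⇒n2
[14] read 'c'  n2⇒n3
[15] read 'c'  n3⇒n4  → match P0@[12:15],P2@[13:15]
[16] read 'c'  n4⇒n1 (fail-walked)
[17] read 'a'  n1⇒n2
[18] read 'c'  n2⇒n3
[19] read 'c'  n3⇒n4  → match P0@[16:19],P2@[17:19]
[20] read 'a'  n4⇒n2 (fail-walked)
[21] read 'c'  n2⇒n3
[22] read 'a'  n3⇒n2 (fail-walked)
[23] read 'c'  n2⇒n3
[24] read 'c'  n3⇒n4  → match P0@[21:24],P2@[22:24]
[25] read 'c'  n4⇒n1 (fail-walked)
[26] read 'a'  n1⇒n2
[27] read 'c'  n2⇒n3
[28] read 'c'  n3⇒n4  → match P0@[25:28],P2@[26:28]
[29] read 'a'  n4⇒n2 (fail-walked)
[30] read 'c'  n2⇒n3
[31] read 'c'  n3⇒n4  → match P0@[28:31],P2@[29:31]
[32] read 'a'  n4⇒n2 (fail-walked)
[33] read 'c'  n2⇒n3
[34] read 'c'  n3⇒n4  → match P0@[31:34],P2@[32:34]
[35] read 'a'  n4⇒n2 (fail-walked)
[36] read 'b'  n2⇒n5 (fail-walked)
[37] read 'b'  n5⇒n6
[38] read 'c'  n6⇒n7
[39] read 'c'  n7⇒n8
[40] read 'c'  n8⇒n9  → match P1@[36:40]
[41] read 'a'  n9⇒n2 (fail-walked)
[42] read 'c'  n2⇒n3
[43] read 'c'  n3⇒n4  → match P0@[40:43],P2@[41:43]
[44] read 'c'  n4⇒n1 (fail-walked)
[45] read 'a'  n1⇒n2
[46] read 'c'  n2⇒n3
[47] read 'a'  n3⇒n2 (fail-walked)

All matches (sorted): [[8,0],[8,2],[15,0],[15,2],[19,0],[19,2],[24,0],[24,2],[28,0],[28,2],[31,0],[31,2],[34,0],[34,2],[40,1],[43,0],[43,2]]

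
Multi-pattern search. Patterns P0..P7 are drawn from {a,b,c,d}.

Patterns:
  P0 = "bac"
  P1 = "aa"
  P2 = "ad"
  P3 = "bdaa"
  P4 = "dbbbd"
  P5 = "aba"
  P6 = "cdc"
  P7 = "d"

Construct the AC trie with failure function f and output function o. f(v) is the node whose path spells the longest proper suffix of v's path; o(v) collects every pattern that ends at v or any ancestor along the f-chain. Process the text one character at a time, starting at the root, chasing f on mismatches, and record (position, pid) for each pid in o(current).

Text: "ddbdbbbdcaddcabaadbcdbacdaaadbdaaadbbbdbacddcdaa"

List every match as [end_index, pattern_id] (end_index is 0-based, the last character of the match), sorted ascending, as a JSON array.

Build:
Trie (insert patterns):
  0='ε' goto a→4 b→1 c→17 d→10
  1='b' goto a→2 d→7
  2='ba' goto c→3
  3='bac' goto ·  [P0 ends]
  4='a' goto a→5 b→15 d→6
  5='aa' goto ·  [P1 ends]
  6='ad' goto ·  [P2 ends]
  7='bd' goto a→8
  8='bda' goto a→9
  9='bdaa' goto ·  [P3 ends]
  10='d' goto b→11  [P7 ends]
  11='db' goto b→12
  12='dbb' goto b→13
  13='dbbb' goto d→14
  14='dbbbd' goto ·  [P4 ends]
  15='ab' goto a→16
  16='aba' goto ·  [P5 ends]
  17='c' goto d→18
  18='cd' goto c→19
  19='cdc' goto ·  [P6 ends]

Failure links (BFS by depth):
  n1('b'): parent n0 fail=0; on 'b' 0 → fail=0;  out ∅∪∅=∅
  n4('a'): parent n0 fail=0; on 'a' 0 → fail=0;  out ∅∪∅=∅
  n10('d'): parent n0 fail=0; on 'd' 0 → fail=0;  out {7}∪∅={7}
  n17('c'): parent n0 fail=0; on 'c' 0 → fail=0;  out ∅∪∅=∅
  n2('ba'): parent n1 fail=0; on 'a' 0 → fail=4;  out ∅∪∅=∅
  n5('aa'): parent n4 fail=0; on 'a' 0 → fail=4;  out {1}∪∅={1}
  n6('ad'): parent n4 fail=0; on 'd' 0 → fail=10;  out {2}∪{7}={2,7}
  n7('bd'): parent n1 fail=0; on 'd' 0 → fail=10;  out ∅∪{7}={7}
  n11('db'): parent n10 fail=0; on 'b' 0 → fail=1;  out ∅∪∅=∅
  n15('ab'): parent n4 fail=0; on 'b' 0 → fail=1;  out ∅∪∅=∅
  n18('cd'): parent n17 fail=0; on 'd' 0 → fail=10;  out ∅∪{7}={7}
  n3('bac'): parent n2 fail=4; on 'c' 4→0 → fail=17;  out {0}∪∅={0}
  n8('bda'): parent n7 fail=10; on 'a' 10→0 → fail=4;  out ∅∪∅=∅
  n12('dbb'): parent n11 fail=1; on 'b' 1→0 → fail=1;  out ∅∪∅=∅
  n16('aba'): parent n15 fail=1; on 'a' 1 → fail=2;  out {5}∪∅={5}
  n19('cdc'): parent n18 fail=10; on 'c' 10→0 → fail=17;  out {6}∪∅={6}
  n9('bdaa'): parent n8 fail=4; on 'a' 4 → fail=5;  out {3}∪{1}={1,3}
  n13('dbbb'): parent n12 fail=1; on 'b' 1→0 → fail=1;  out ∅∪∅=∅
  n14('dbbbd'): parent n13 fail=1; on 'd' 1 → fail=7;  out {4}∪{7}={4,7}

Scan:
i=0 'd': node 0→10  emit P7@[0:0]
i=1 'd': node 10→10 (via fail)  emit P7@[1:1]
i=2 'b': node 10→11
i=3 'd': node 11→7 (via fail)  emit P7@[3:3]
i=4 'b': node 7→11 (via fail)
i=5 'b': node 11→12
i=6 'b': node 12→13
i=7 'd': node 13→14  emit P4@[3:7],P7@[7:7]
i=8 'c': node 14→17 (via fail)
i=9 'a': node 17→4 (via fail)
i=10 'd': node 4→6  emit P2@[9:10],P7@[10:10]
i=11 'd': node 6→10 (via fail)  emit P7@[11:11]
i=12 'c': node 10→17 (via fail)
i=13 'a': node 17→4 (via fail)
i=14 'b': node 4→15
i=15 'a': node 15→16  emit P5@[13:15]
i=16 'a': node 16→5 (via fail)  emit P1@[15:16]
i=17 'd': node 5→6 (via fail)  emit P2@[16:17],P7@[17:17]
i=18 'b': node 6→11 (via fail)
i=19 'c': node 11→17 (via fail)
i=20 'd': node 17→18  emit P7@[20:20]
i=21 'b': node 18→11 (via fail)
i=22 'a': node 11→2 (via fail)
i=23 'c': node 2→3  emit P0@[21:23]
i=24 'd': node 3→18 (via fail)  emit P7@[24:24]
i=25 'a': node 18→4 (via fail)
i=26 'a': node 4→5  emit P1@[25:26]
i=27 'a': node 5→5 (via fail)  emit P1@[26:27]
i=28 'd': node 5→6 (via fail)  emit P2@[27:28],P7@[28:28]
i=29 'b': node 6→11 (via fail)
i=30 'd': node 11→7 (via fail)  emit P7@[30:30]
i=31 'a': node 7→8
i=32 'a': node 8→9  emit P1@[31:32],P3@[29:32]
i=33 'a': node 9→5 (via fail)  emit P1@[32:33]
i=34 'd': node 5→6 (via fail)  emit P2@[33:34],P7@[34:34]
i=35 'b': node 6→11 (via fail)
i=36 'b': node 11→12
i=37 'b': node 12→13
i=38 'd': node 13→14  emit P4@[34:38],P7@[38:38]
i=39 'b': node 14→11 (via fail)
i=40 'a': node 11→2 (via fail)
i=41 'c': node 2→3  emit P0@[39:41]
i=42 'd': node 3→18 (via fail)  emit P7@[42:42]
i=43 'd': node 18→10 (via fail)  emit P7@[43:43]
i=44 'c': node 10→17 (via fail)
i=45 'd': node 17→18  emit P7@[45:45]
i=46 'a': node 18→4 (via fail)
i=47 'a': node 4→5  emit P1@[46:47]

All matches (sorted): [[0,7],[1,7],[3,7],[7,4],[7,7],[10,2],[10,7],[11,7],[15,5],[16,1],[17,2],[17,7],[20,7],[23,0],[24,7],[26,1],[27,1],[28,2],[28,7],[30,7],[32,1],[32,3],[33,1],[34,2],[34,7],[38,4],[38,7],[41,0],[42,7],[43,7],[45,7],[47,1]]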